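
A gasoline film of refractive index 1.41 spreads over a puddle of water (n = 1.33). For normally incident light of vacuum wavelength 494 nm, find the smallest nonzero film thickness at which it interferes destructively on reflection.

175 nm

Top surface (1.0 → 1.41): reflection off a higher-index medium gives a half-wave phase shift.
Ray reflecting at the bottom interface goes from n = 1.41 toward n = 1.33: no phase shift.
Exactly one π shift → a net half-wave offset.
For minimum reflection here: 2 n t = m λ.
Minimum nonzero at m = 1: t = λ / (2 n) = 494 / (2 × 1.41) = 175 nm.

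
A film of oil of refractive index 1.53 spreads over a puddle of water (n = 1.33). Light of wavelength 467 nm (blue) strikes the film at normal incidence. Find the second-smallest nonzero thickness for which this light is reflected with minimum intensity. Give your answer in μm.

0.305 μm

Top surface (1.0 → 1.53): reflection off a higher-index medium gives a half-wave phase shift.
Bottom surface (1.53 → 1.33): reflection off a lower-index medium gives no phase shift.
Exactly one π shift → a net half-wave offset.
For weak reflection here: 2 n t = m λ.
The second-smallest nonzero thickness corresponds to m = 2: t = m λ / (2 n) = 2.00 × 467 / (2 × 1.53) = 305 nm.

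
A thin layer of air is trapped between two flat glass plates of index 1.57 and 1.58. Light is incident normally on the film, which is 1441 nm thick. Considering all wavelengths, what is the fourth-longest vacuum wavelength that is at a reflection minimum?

721 nm

Ray reflecting at the top interface goes from n = 1.57 toward n = 1.0: no phase shift.
At the lower boundary (n = 1.0 to n = 1.58) the reflected ray undergoes a half-wave phase shift.
Exactly one π shift → a net half-wave offset.
With one net inversion, destructive interference in reflection requires 2 n t = m λ.
λ = 2 n t / m. The fourth-longest wavelength is m = 4: λ = 2 × 1.0 × 1441 / 4.00 = 721 nm.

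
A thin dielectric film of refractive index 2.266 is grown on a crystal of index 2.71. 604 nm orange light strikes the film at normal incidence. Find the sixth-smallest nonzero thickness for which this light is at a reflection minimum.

733 nm

Ray reflecting at the top interface goes from n = 1.0 toward n = 2.266: a half-wave phase shift.
Bottom surface (2.266 → 2.71): reflection off a higher-index medium gives a half-wave phase shift.
Zero or two π shifts → no net half-wave offset.
So the condition for destructive reflection is 2 n t = (m + ½) λ.
The sixth-smallest nonzero thickness corresponds to m = 5: t = (m + ½) λ / (2 n) = 5.50 × 604 / (2 × 2.266) = 733 nm.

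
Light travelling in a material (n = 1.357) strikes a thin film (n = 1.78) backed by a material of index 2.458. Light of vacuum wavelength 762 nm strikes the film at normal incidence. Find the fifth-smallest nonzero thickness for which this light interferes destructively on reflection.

At the upper boundary (n = 1.357 to n = 1.78) the reflected ray undergoes a half-wave phase shift.
Ray reflecting at the bottom interface goes from n = 1.78 toward n = 2.458: a half-wave phase shift.
Zero or two π shifts → no net half-wave offset.
For weak reflection here: 2 n t = (m + ½) λ.
The fifth-smallest nonzero thickness corresponds to m = 4: t = (m + ½) λ / (2 n) = 4.50 × 762 / (2 × 1.78) = 963 nm.

963 nm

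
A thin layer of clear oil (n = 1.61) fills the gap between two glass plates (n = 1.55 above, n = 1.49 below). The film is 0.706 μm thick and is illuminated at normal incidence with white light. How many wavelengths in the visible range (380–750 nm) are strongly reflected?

At the upper boundary (n = 1.55 to n = 1.61) the reflected ray undergoes a half-wave phase shift.
At the lower boundary (n = 1.61 to n = 1.49) the reflected ray undergoes no phase shift.
Net: one phase inversion between the two reflected rays.
For strong reflection here: 2 n t = (m + ½) λ.
λ = 2 n t / (m + ½) = 2273 / (m + ½) nm.
m=2: 909 nm (IR); m=3: 650 nm (visible); m=4: 505 nm (visible); m=5: 413 nm (visible); m=6: 350 nm (UV).

3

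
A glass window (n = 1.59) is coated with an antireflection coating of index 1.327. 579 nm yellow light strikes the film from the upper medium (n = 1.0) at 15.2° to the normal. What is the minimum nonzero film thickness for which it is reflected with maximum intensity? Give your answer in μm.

0.223 μm

Ray reflecting at the top interface goes from n = 1.0 toward n = 1.327: a half-wave phase shift.
Bottom surface (1.327 → 1.59): reflection off a higher-index medium gives a half-wave phase shift.
Net: no relative phase inversion (both shifts match).
For bright reflection here: 2 n t cos θ_r = m λ.
Snell's law: 1.0 sin 15.2° = 1.327 sin θ_r → sin θ_r = 0.198, cos θ_r = 0.980.
Minimum nonzero at m = 1: t = λ / (2 n cos θ_r) = 579 / (2 × 1.327 × 0.980) = 223 nm.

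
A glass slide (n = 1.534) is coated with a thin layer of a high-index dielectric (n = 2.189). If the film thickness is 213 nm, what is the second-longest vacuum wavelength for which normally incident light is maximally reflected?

622 nm

Ray reflecting at the top interface goes from n = 1.0 toward n = 2.189: a half-wave phase shift.
Bottom surface (2.189 → 1.534): reflection off a lower-index medium gives no phase shift.
Exactly one π shift → a net half-wave offset.
So the condition for constructive reflection is 2 n t = (m + ½) λ.
λ = 2 n t / (m + ½). The second-longest wavelength is m = 1: λ = 2 × 2.189 × 213 / 1.50 = 622 nm.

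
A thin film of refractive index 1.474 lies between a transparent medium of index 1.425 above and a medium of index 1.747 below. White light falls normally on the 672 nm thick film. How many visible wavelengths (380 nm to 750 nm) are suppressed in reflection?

Top surface (1.425 → 1.474): reflection off a higher-index medium gives a half-wave phase shift.
At the lower boundary (n = 1.474 to n = 1.747) the reflected ray undergoes a half-wave phase shift.
The two reflections carry the same phase change, so no net offset.
So the condition for destructive reflection is 2 n t = (m + ½) λ.
λ = 2 n t / (m + ½) = 1981 / (m + ½) nm.
m=2: 792 nm (IR); m=3: 566 nm (visible); m=4: 440 nm (visible); m=5: 360 nm (UV).

2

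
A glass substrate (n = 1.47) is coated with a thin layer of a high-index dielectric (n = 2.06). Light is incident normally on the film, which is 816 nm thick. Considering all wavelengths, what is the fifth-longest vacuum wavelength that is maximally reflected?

747 nm

At the upper boundary (n = 1.0 to n = 2.06) the reflected ray undergoes a half-wave phase shift.
Bottom surface (2.06 → 1.47): reflection off a lower-index medium gives no phase shift.
The two reflections differ by half a wavelength.
For maximum reflection here: 2 n t = (m + ½) λ.
λ = 2 n t / (m + ½). The fifth-longest wavelength is m = 4: λ = 2 × 2.06 × 816 / 4.50 = 747 nm.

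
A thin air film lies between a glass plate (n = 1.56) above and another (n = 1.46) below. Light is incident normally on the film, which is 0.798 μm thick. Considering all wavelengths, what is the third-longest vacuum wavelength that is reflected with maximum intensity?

At the upper boundary (n = 1.56 to n = 1.0) the reflected ray undergoes no phase shift.
Ray reflecting at the bottom interface goes from n = 1.0 toward n = 1.46: a half-wave phase shift.
The two reflections differ by half a wavelength.
With one net inversion, constructive interference in reflection requires 2 n t = (m + ½) λ.
λ = 2 n t / (m + ½). The third-longest wavelength is m = 2: λ = 2 × 1.0 × 798 / 2.50 = 638 nm.

638 nm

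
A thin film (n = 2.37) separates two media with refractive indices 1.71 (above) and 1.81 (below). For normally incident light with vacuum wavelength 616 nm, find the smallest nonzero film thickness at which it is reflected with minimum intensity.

130 nm

Ray reflecting at the top interface goes from n = 1.71 toward n = 2.37: a half-wave phase shift.
At the lower boundary (n = 2.37 to n = 1.81) the reflected ray undergoes no phase shift.
The two reflections differ by half a wavelength.
So the condition for destructive reflection is 2 n t = m λ.
Minimum nonzero at m = 1: t = λ / (2 n) = 616 / (2 × 2.37) = 130 nm.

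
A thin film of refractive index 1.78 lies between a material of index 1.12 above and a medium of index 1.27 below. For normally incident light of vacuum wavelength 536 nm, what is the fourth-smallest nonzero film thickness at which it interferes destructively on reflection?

602 nm

Top surface (1.12 → 1.78): reflection off a higher-index medium gives a half-wave phase shift.
Ray reflecting at the bottom interface goes from n = 1.78 toward n = 1.27: no phase shift.
The two reflections differ by half a wavelength.
So the condition for destructive reflection is 2 n t = m λ.
The fourth-smallest nonzero thickness corresponds to m = 4: t = m λ / (2 n) = 4.00 × 536 / (2 × 1.78) = 602 nm.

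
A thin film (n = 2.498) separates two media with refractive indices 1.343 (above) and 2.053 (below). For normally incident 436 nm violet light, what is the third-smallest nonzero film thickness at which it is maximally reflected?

Top surface (1.343 → 2.498): reflection off a higher-index medium gives a half-wave phase shift.
Bottom surface (2.498 → 2.053): reflection off a lower-index medium gives no phase shift.
The two reflections differ by half a wavelength.
So the condition for constructive reflection is 2 n t = (m + ½) λ.
The third-smallest nonzero thickness corresponds to m = 2: t = (m + ½) λ / (2 n) = 2.50 × 436 / (2 × 2.498) = 218 nm.

218 nm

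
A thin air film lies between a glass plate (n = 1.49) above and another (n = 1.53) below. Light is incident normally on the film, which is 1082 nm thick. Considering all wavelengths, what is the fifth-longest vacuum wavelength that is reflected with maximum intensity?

Top surface (1.49 → 1.0): reflection off a lower-index medium gives no phase shift.
Ray reflecting at the bottom interface goes from n = 1.0 toward n = 1.53: a half-wave phase shift.
The two reflections differ by half a wavelength.
So the condition for constructive reflection is 2 n t = (m + ½) λ.
λ = 2 n t / (m + ½). The fifth-longest wavelength is m = 4: λ = 2 × 1.0 × 1082 / 4.50 = 481 nm.

481 nm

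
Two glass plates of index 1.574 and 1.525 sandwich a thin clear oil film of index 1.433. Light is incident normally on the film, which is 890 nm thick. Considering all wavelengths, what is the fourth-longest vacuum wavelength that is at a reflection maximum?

Top surface (1.574 → 1.433): reflection off a lower-index medium gives no phase shift.
Bottom surface (1.433 → 1.525): reflection off a higher-index medium gives a half-wave phase shift.
Net: one phase inversion between the two reflected rays.
With one net inversion, constructive interference in reflection requires 2 n t = (m + ½) λ.
λ = 2 n t / (m + ½). The fourth-longest wavelength is m = 3: λ = 2 × 1.433 × 890 / 3.50 = 729 nm.

729 nm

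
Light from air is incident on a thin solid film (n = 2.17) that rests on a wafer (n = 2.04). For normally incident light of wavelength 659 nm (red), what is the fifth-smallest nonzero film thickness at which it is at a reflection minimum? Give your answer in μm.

Ray reflecting at the top interface goes from n = 1.0 toward n = 2.17: a half-wave phase shift.
Bottom surface (2.17 → 2.04): reflection off a lower-index medium gives no phase shift.
Net: one phase inversion between the two reflected rays.
With one net inversion, destructive interference in reflection requires 2 n t = m λ.
The fifth-smallest nonzero thickness corresponds to m = 5: t = m λ / (2 n) = 5.00 × 659 / (2 × 2.17) = 759 nm.

0.759 μm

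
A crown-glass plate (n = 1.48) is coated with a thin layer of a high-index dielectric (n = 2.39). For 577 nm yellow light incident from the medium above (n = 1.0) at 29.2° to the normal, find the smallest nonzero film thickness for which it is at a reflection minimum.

At the upper boundary (n = 1.0 to n = 2.39) the reflected ray undergoes a half-wave phase shift.
Bottom surface (2.39 → 1.48): reflection off a lower-index medium gives no phase shift.
The two reflections differ by half a wavelength.
For minimum reflection here: 2 n t cos θ_r = m λ.
Snell's law: 1.0 sin 29.2° = 2.39 sin θ_r → sin θ_r = 0.204, cos θ_r = 0.979.
Minimum nonzero at m = 1: t = λ / (2 n cos θ_r) = 577 / (2 × 2.39 × 0.979) = 123 nm.

123 nm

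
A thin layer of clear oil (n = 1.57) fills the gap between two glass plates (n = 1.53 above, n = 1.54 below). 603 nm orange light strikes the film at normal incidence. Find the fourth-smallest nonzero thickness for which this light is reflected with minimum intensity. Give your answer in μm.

At the upper boundary (n = 1.53 to n = 1.57) the reflected ray undergoes a half-wave phase shift.
Bottom surface (1.57 → 1.54): reflection off a lower-index medium gives no phase shift.
Net: one phase inversion between the two reflected rays.
So the condition for destructive reflection is 2 n t = m λ.
The fourth-smallest nonzero thickness corresponds to m = 4: t = m λ / (2 n) = 4.00 × 603 / (2 × 1.57) = 768 nm.

0.768 μm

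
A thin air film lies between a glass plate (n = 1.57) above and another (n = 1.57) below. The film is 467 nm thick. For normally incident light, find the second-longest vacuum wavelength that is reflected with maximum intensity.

623 nm

At the upper boundary (n = 1.57 to n = 1.0) the reflected ray undergoes no phase shift.
Bottom surface (1.0 → 1.57): reflection off a higher-index medium gives a half-wave phase shift.
Exactly one π shift → a net half-wave offset.
So the condition for constructive reflection is 2 n t = (m + ½) λ.
λ = 2 n t / (m + ½). The second-longest wavelength is m = 1: λ = 2 × 1.0 × 467 / 1.50 = 623 nm.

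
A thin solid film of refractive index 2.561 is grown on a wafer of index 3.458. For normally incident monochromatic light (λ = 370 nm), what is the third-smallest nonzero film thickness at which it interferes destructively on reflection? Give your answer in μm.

0.181 μm

Top surface (1.0 → 2.561): reflection off a higher-index medium gives a half-wave phase shift.
Bottom surface (2.561 → 3.458): reflection off a higher-index medium gives a half-wave phase shift.
Zero or two π shifts → no net half-wave offset.
With no net inversion, destructive interference in reflection requires 2 n t = (m + ½) λ.
The third-smallest nonzero thickness corresponds to m = 2: t = (m + ½) λ / (2 n) = 2.50 × 370 / (2 × 2.561) = 181 nm.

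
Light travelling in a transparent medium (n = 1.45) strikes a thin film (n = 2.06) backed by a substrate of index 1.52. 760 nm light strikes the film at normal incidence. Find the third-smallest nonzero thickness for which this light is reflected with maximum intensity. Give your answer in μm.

At the upper boundary (n = 1.45 to n = 2.06) the reflected ray undergoes a half-wave phase shift.
Bottom surface (2.06 → 1.52): reflection off a lower-index medium gives no phase shift.
The two reflections differ by half a wavelength.
With one net inversion, constructive interference in reflection requires 2 n t = (m + ½) λ.
The third-smallest nonzero thickness corresponds to m = 2: t = (m + ½) λ / (2 n) = 2.50 × 760 / (2 × 2.06) = 461 nm.

0.461 μm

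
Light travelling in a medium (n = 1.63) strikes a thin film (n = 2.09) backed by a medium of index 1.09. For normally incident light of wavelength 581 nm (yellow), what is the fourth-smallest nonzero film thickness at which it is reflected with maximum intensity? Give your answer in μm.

Top surface (1.63 → 2.09): reflection off a higher-index medium gives a half-wave phase shift.
Bottom surface (2.09 → 1.09): reflection off a lower-index medium gives no phase shift.
The two reflections differ by half a wavelength.
For strong reflection here: 2 n t = (m + ½) λ.
The fourth-smallest nonzero thickness corresponds to m = 3: t = (m + ½) λ / (2 n) = 3.50 × 581 / (2 × 2.09) = 486 nm.

0.486 μm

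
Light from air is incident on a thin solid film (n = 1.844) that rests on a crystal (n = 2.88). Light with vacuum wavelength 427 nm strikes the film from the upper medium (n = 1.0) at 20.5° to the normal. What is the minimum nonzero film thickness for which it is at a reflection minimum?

Ray reflecting at the top interface goes from n = 1.0 toward n = 1.844: a half-wave phase shift.
At the lower boundary (n = 1.844 to n = 2.88) the reflected ray undergoes a half-wave phase shift.
Zero or two π shifts → no net half-wave offset.
So the condition for destructive reflection is 2 n t cos θ_r = (m + ½) λ.
Snell's law: 1.0 sin 20.5° = 1.844 sin θ_r → sin θ_r = 0.190, cos θ_r = 0.982.
Minimum at m = 0: t = λ / (4 n cos θ_r) = 427 / (4 × 1.844 × 0.982) = 59.0 nm.

59.0 nm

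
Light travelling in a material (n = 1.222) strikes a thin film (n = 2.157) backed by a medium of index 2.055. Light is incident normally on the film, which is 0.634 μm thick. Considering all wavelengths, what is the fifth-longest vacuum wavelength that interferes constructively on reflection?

Top surface (1.222 → 2.157): reflection off a higher-index medium gives a half-wave phase shift.
Ray reflecting at the bottom interface goes from n = 2.157 toward n = 2.055: no phase shift.
Exactly one π shift → a net half-wave offset.
So the condition for constructive reflection is 2 n t = (m + ½) λ.
λ = 2 n t / (m + ½). The fifth-longest wavelength is m = 4: λ = 2 × 2.157 × 634 / 4.50 = 608 nm.

608 nm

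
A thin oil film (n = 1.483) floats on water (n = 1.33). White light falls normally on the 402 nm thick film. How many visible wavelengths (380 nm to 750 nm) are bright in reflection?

1

At the upper boundary (n = 1.0 to n = 1.483) the reflected ray undergoes a half-wave phase shift.
Bottom surface (1.483 → 1.33): reflection off a lower-index medium gives no phase shift.
Exactly one π shift → a net half-wave offset.
So the condition for constructive reflection is 2 n t = (m + ½) λ.
λ = 2 n t / (m + ½) = 1192 / (m + ½) nm.
m=1: 795 nm (IR); m=2: 477 nm (visible); m=3: 341 nm (UV).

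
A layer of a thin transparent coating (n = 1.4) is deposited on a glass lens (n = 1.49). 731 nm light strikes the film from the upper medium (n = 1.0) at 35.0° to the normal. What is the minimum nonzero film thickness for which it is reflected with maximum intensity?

286 nm

At the upper boundary (n = 1.0 to n = 1.4) the reflected ray undergoes a half-wave phase shift.
At the lower boundary (n = 1.4 to n = 1.49) the reflected ray undergoes a half-wave phase shift.
Net: no relative phase inversion (both shifts match).
For bright reflection here: 2 n t cos θ_r = m λ.
Snell's law: 1.0 sin 35.0° = 1.4 sin θ_r → sin θ_r = 0.410, cos θ_r = 0.912.
Minimum nonzero at m = 1: t = λ / (2 n cos θ_r) = 731 / (2 × 1.4 × 0.912) = 286 nm.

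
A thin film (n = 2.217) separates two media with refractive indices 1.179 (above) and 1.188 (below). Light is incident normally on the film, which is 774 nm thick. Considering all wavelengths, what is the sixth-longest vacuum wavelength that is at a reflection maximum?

At the upper boundary (n = 1.179 to n = 2.217) the reflected ray undergoes a half-wave phase shift.
Ray reflecting at the bottom interface goes from n = 2.217 toward n = 1.188: no phase shift.
Exactly one π shift → a net half-wave offset.
With one net inversion, constructive interference in reflection requires 2 n t = (m + ½) λ.
λ = 2 n t / (m + ½). The sixth-longest wavelength is m = 5: λ = 2 × 2.217 × 774 / 5.50 = 624 nm.

624 nm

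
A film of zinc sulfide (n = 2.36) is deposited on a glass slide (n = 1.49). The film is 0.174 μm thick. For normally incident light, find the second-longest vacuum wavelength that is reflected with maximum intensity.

Top surface (1.0 → 2.36): reflection off a higher-index medium gives a half-wave phase shift.
Ray reflecting at the bottom interface goes from n = 2.36 toward n = 1.49: no phase shift.
Net: one phase inversion between the two reflected rays.
So the condition for constructive reflection is 2 n t = (m + ½) λ.
λ = 2 n t / (m + ½). The second-longest wavelength is m = 1: λ = 2 × 2.36 × 174 / 1.50 = 548 nm.

548 nm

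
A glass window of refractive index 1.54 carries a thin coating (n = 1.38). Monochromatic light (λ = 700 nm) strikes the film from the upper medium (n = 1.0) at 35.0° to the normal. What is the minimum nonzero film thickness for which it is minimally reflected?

Ray reflecting at the top interface goes from n = 1.0 toward n = 1.38: a half-wave phase shift.
At the lower boundary (n = 1.38 to n = 1.54) the reflected ray undergoes a half-wave phase shift.
Net: no relative phase inversion (both shifts match).
With no net inversion, destructive interference in reflection requires 2 n t cos θ_r = (m + ½) λ.
Snell's law: 1.0 sin 35.0° = 1.38 sin θ_r → sin θ_r = 0.416, cos θ_r = 0.910.
Minimum at m = 0: t = λ / (4 n cos θ_r) = 700 / (4 × 1.38 × 0.910) = 139 nm.

139 nm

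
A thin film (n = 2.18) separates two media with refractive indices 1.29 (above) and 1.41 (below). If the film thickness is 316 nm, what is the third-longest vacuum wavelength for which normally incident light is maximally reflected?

Ray reflecting at the top interface goes from n = 1.29 toward n = 2.18: a half-wave phase shift.
Bottom surface (2.18 → 1.41): reflection off a lower-index medium gives no phase shift.
The two reflections differ by half a wavelength.
For strong reflection here: 2 n t = (m + ½) λ.
λ = 2 n t / (m + ½). The third-longest wavelength is m = 2: λ = 2 × 2.18 × 316 / 2.50 = 551 nm.

551 nm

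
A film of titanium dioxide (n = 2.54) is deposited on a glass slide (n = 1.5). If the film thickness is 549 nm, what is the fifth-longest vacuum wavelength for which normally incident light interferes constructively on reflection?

Top surface (1.0 → 2.54): reflection off a higher-index medium gives a half-wave phase shift.
At the lower boundary (n = 2.54 to n = 1.5) the reflected ray undergoes no phase shift.
Exactly one π shift → a net half-wave offset.
For maximum reflection here: 2 n t = (m + ½) λ.
λ = 2 n t / (m + ½). The fifth-longest wavelength is m = 4: λ = 2 × 2.54 × 549 / 4.50 = 620 nm.

620 nm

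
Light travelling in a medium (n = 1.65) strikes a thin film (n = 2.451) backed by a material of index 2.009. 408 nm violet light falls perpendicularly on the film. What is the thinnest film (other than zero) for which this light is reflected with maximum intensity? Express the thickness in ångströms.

At the upper boundary (n = 1.65 to n = 2.451) the reflected ray undergoes a half-wave phase shift.
At the lower boundary (n = 2.451 to n = 2.009) the reflected ray undergoes no phase shift.
Exactly one π shift → a net half-wave offset.
For strong reflection here: 2 n t = (m + ½) λ.
Minimum at m = 0: t = λ / (4 n) = 408 / (4 × 2.451) = 41.6 nm.

416 Å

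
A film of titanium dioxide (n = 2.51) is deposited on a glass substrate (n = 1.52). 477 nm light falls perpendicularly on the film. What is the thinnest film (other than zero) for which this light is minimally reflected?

At the upper boundary (n = 1.0 to n = 2.51) the reflected ray undergoes a half-wave phase shift.
Bottom surface (2.51 → 1.52): reflection off a lower-index medium gives no phase shift.
The two reflections differ by half a wavelength.
With one net inversion, destructive interference in reflection requires 2 n t = m λ.
Minimum nonzero at m = 1: t = λ / (2 n) = 477 / (2 × 2.51) = 95.0 nm.

95.0 nm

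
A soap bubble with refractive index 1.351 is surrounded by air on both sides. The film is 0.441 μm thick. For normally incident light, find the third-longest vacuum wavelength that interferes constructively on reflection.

477 nm

At the upper boundary (n = 1.0 to n = 1.351) the reflected ray undergoes a half-wave phase shift.
Bottom surface (1.351 → 1.0): reflection off a lower-index medium gives no phase shift.
Exactly one π shift → a net half-wave offset.
For bright reflection here: 2 n t = (m + ½) λ.
λ = 2 n t / (m + ½). The third-longest wavelength is m = 2: λ = 2 × 1.351 × 441 / 2.50 = 477 nm.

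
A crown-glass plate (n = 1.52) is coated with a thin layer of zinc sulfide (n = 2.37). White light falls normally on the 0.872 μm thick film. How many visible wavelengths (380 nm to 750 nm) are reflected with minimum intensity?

5

At the upper boundary (n = 1.0 to n = 2.37) the reflected ray undergoes a half-wave phase shift.
At the lower boundary (n = 2.37 to n = 1.52) the reflected ray undergoes no phase shift.
Exactly one π shift → a net half-wave offset.
So the condition for destructive reflection is 2 n t = m λ.
λ = 2 n t / m = 4133 / m nm.
m=5: 827 nm (IR); m=6: 689 nm (visible); m=7: 590 nm (visible); m=8: 517 nm (visible); m=9: 459 nm (visible); m=10: 413 nm (visible); m=11: 376 nm (UV).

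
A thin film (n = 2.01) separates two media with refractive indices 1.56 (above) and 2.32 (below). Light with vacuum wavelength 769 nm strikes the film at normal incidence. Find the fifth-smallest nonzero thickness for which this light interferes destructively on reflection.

Top surface (1.56 → 2.01): reflection off a higher-index medium gives a half-wave phase shift.
Ray reflecting at the bottom interface goes from n = 2.01 toward n = 2.32: a half-wave phase shift.
The two reflections carry the same phase change, so no net offset.
For minimum reflection here: 2 n t = (m + ½) λ.
The fifth-smallest nonzero thickness corresponds to m = 4: t = (m + ½) λ / (2 n) = 4.50 × 769 / (2 × 2.01) = 861 nm.

861 nm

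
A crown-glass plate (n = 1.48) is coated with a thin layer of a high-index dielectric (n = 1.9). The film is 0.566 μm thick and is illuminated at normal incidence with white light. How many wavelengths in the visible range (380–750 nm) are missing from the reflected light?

At the upper boundary (n = 1.0 to n = 1.9) the reflected ray undergoes a half-wave phase shift.
Ray reflecting at the bottom interface goes from n = 1.9 toward n = 1.48: no phase shift.
Net: one phase inversion between the two reflected rays.
For dark reflection here: 2 n t = m λ.
λ = 2 n t / m = 2151 / m nm.
m=2: 1075 nm (IR); m=3: 717 nm (visible); m=4: 538 nm (visible); m=5: 430 nm (visible); m=6: 358 nm (UV).

3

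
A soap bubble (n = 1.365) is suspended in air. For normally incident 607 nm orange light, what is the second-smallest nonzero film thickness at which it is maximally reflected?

334 nm

Top surface (1.0 → 1.365): reflection off a higher-index medium gives a half-wave phase shift.
At the lower boundary (n = 1.365 to n = 1.0) the reflected ray undergoes no phase shift.
Exactly one π shift → a net half-wave offset.
With one net inversion, constructive interference in reflection requires 2 n t = (m + ½) λ.
The second-smallest nonzero thickness corresponds to m = 1: t = (m + ½) λ / (2 n) = 1.50 × 607 / (2 × 1.365) = 334 nm.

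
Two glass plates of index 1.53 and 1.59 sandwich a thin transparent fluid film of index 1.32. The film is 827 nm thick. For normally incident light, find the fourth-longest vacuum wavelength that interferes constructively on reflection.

Ray reflecting at the top interface goes from n = 1.53 toward n = 1.32: no phase shift.
Bottom surface (1.32 → 1.59): reflection off a higher-index medium gives a half-wave phase shift.
Exactly one π shift → a net half-wave offset.
So the condition for constructive reflection is 2 n t = (m + ½) λ.
λ = 2 n t / (m + ½). The fourth-longest wavelength is m = 3: λ = 2 × 1.32 × 827 / 3.50 = 624 nm.

624 nm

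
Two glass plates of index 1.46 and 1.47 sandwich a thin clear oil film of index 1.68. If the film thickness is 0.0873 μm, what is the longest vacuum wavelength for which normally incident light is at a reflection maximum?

587 nm

At the upper boundary (n = 1.46 to n = 1.68) the reflected ray undergoes a half-wave phase shift.
Bottom surface (1.68 → 1.47): reflection off a lower-index medium gives no phase shift.
The two reflections differ by half a wavelength.
For bright reflection here: 2 n t = (m + ½) λ.
λ = 2 n t / (m + ½). The longest wavelength is m = 0: λ = 2 × 1.68 × 87.3 / 0.500 = 587 nm.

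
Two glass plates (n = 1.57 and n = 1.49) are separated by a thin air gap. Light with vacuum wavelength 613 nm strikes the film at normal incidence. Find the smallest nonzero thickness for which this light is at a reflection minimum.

Ray reflecting at the top interface goes from n = 1.57 toward n = 1.0: no phase shift.
Bottom surface (1.0 → 1.49): reflection off a higher-index medium gives a half-wave phase shift.
The two reflections differ by half a wavelength.
For weak reflection here: 2 n t = m λ.
The smallest nonzero thickness corresponds to m = 1: t = m λ / (2 n) = 1.00 × 613 / (2 × 1.0) = 307 nm.

307 nm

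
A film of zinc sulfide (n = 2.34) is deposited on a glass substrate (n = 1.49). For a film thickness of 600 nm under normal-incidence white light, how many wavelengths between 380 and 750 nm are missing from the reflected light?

Top surface (1.0 → 2.34): reflection off a higher-index medium gives a half-wave phase shift.
Bottom surface (2.34 → 1.49): reflection off a lower-index medium gives no phase shift.
The two reflections differ by half a wavelength.
With one net inversion, destructive interference in reflection requires 2 n t = m λ.
λ = 2 n t / m = 2808 / m nm.
m=3: 936 nm (IR); m=4: 702 nm (visible); m=5: 562 nm (visible); m=6: 468 nm (visible); m=7: 401 nm (visible); m=8: 351 nm (UV).

4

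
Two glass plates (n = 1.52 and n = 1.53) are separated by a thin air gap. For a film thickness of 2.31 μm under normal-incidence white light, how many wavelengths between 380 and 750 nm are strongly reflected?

6

Top surface (1.52 → 1.0): reflection off a lower-index medium gives no phase shift.
At the lower boundary (n = 1.0 to n = 1.53) the reflected ray undergoes a half-wave phase shift.
Net: one phase inversion between the two reflected rays.
For maximum reflection here: 2 n t = (m + ½) λ.
λ = 2 n t / (m + ½) = 4620 / (m + ½) nm.
m=5: 840 nm (IR); m=6: 711 nm (visible); m=7: 616 nm (visible); m=8: 544 nm (visible); m=9: 486 nm (visible); m=10: 440 nm (visible); m=11: 402 nm (visible); m=12: 370 nm (UV).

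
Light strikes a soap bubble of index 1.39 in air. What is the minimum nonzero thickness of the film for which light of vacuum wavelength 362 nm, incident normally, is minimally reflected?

130 nm

At the upper boundary (n = 1.0 to n = 1.39) the reflected ray undergoes a half-wave phase shift.
Ray reflecting at the bottom interface goes from n = 1.39 toward n = 1.0: no phase shift.
Exactly one π shift → a net half-wave offset.
For weak reflection here: 2 n t = m λ.
Minimum nonzero at m = 1: t = λ / (2 n) = 362 / (2 × 1.39) = 130 nm.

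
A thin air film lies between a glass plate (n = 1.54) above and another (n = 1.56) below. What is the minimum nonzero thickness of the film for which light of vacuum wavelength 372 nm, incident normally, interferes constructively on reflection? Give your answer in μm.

0.0930 μm

Top surface (1.54 → 1.0): reflection off a lower-index medium gives no phase shift.
Ray reflecting at the bottom interface goes from n = 1.0 toward n = 1.56: a half-wave phase shift.
Exactly one π shift → a net half-wave offset.
For maximum reflection here: 2 n t = (m + ½) λ.
Minimum at m = 0: t = λ / (4 n) = 372 / (4 × 1.0) = 93.0 nm.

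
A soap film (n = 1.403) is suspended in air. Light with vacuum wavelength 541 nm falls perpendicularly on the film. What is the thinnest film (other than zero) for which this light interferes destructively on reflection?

193 nm

At the upper boundary (n = 1.0 to n = 1.403) the reflected ray undergoes a half-wave phase shift.
Bottom surface (1.403 → 1.0): reflection off a lower-index medium gives no phase shift.
Net: one phase inversion between the two reflected rays.
So the condition for destructive reflection is 2 n t = m λ.
Minimum nonzero at m = 1: t = λ / (2 n) = 541 / (2 × 1.403) = 193 nm.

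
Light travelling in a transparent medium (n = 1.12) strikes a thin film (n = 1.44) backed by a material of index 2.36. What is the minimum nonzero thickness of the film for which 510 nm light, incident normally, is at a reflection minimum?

At the upper boundary (n = 1.12 to n = 1.44) the reflected ray undergoes a half-wave phase shift.
Ray reflecting at the bottom interface goes from n = 1.44 toward n = 2.36: a half-wave phase shift.
The two reflections carry the same phase change, so no net offset.
For dark reflection here: 2 n t = (m + ½) λ.
Minimum at m = 0: t = λ / (4 n) = 510 / (4 × 1.44) = 88.5 nm.

88.5 nm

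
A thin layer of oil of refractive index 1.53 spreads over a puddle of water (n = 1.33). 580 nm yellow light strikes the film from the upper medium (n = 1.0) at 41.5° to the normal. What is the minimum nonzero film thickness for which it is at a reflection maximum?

105 nm

At the upper boundary (n = 1.0 to n = 1.53) the reflected ray undergoes a half-wave phase shift.
Ray reflecting at the bottom interface goes from n = 1.53 toward n = 1.33: no phase shift.
Exactly one π shift → a net half-wave offset.
With one net inversion, constructive interference in reflection requires 2 n t cos θ_r = (m + ½) λ.
Snell's law: 1.0 sin 41.5° = 1.53 sin θ_r → sin θ_r = 0.433, cos θ_r = 0.901.
Minimum at m = 0: t = λ / (4 n cos θ_r) = 580 / (4 × 1.53 × 0.901) = 105 nm.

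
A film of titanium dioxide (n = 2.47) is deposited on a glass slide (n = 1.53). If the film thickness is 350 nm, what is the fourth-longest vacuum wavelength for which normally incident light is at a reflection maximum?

Ray reflecting at the top interface goes from n = 1.0 toward n = 2.47: a half-wave phase shift.
At the lower boundary (n = 2.47 to n = 1.53) the reflected ray undergoes no phase shift.
Net: one phase inversion between the two reflected rays.
With one net inversion, constructive interference in reflection requires 2 n t = (m + ½) λ.
λ = 2 n t / (m + ½). The fourth-longest wavelength is m = 3: λ = 2 × 2.47 × 350 / 3.50 = 494 nm.

494 nm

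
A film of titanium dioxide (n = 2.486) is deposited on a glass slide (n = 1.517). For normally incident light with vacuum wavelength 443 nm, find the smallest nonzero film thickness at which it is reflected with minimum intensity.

Top surface (1.0 → 2.486): reflection off a higher-index medium gives a half-wave phase shift.
Ray reflecting at the bottom interface goes from n = 2.486 toward n = 1.517: no phase shift.
Net: one phase inversion between the two reflected rays.
With one net inversion, destructive interference in reflection requires 2 n t = m λ.
Minimum nonzero at m = 1: t = λ / (2 n) = 443 / (2 × 2.486) = 89.1 nm.

89.1 nm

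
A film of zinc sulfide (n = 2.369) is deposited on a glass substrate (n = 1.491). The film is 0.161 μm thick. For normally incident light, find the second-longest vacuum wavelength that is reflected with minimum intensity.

381 nm

Ray reflecting at the top interface goes from n = 1.0 toward n = 2.369: a half-wave phase shift.
Bottom surface (2.369 → 1.491): reflection off a lower-index medium gives no phase shift.
The two reflections differ by half a wavelength.
So the condition for destructive reflection is 2 n t = m λ.
λ = 2 n t / m. The second-longest wavelength is m = 2: λ = 2 × 2.369 × 161 / 2.00 = 381 nm.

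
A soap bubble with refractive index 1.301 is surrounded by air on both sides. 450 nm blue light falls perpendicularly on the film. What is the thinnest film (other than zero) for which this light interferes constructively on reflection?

Top surface (1.0 → 1.301): reflection off a higher-index medium gives a half-wave phase shift.
Bottom surface (1.301 → 1.0): reflection off a lower-index medium gives no phase shift.
The two reflections differ by half a wavelength.
So the condition for constructive reflection is 2 n t = (m + ½) λ.
Minimum at m = 0: t = λ / (4 n) = 450 / (4 × 1.301) = 86.5 nm.

86.5 nm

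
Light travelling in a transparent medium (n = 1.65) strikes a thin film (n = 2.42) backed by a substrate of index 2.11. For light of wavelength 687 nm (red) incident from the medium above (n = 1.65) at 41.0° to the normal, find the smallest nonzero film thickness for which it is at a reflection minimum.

Top surface (1.65 → 2.42): reflection off a higher-index medium gives a half-wave phase shift.
Bottom surface (2.42 → 2.11): reflection off a lower-index medium gives no phase shift.
Net: one phase inversion between the two reflected rays.
For weak reflection here: 2 n t cos θ_r = m λ.
Snell's law: 1.65 sin 41.0° = 2.42 sin θ_r → sin θ_r = 0.447, cos θ_r = 0.894.
Minimum nonzero at m = 1: t = λ / (2 n cos θ_r) = 687 / (2 × 2.42 × 0.894) = 159 nm.

159 nm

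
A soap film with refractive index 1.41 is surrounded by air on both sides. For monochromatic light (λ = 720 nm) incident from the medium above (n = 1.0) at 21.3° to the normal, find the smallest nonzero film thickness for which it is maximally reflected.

Ray reflecting at the top interface goes from n = 1.0 toward n = 1.41: a half-wave phase shift.
Ray reflecting at the bottom interface goes from n = 1.41 toward n = 1.0: no phase shift.
Exactly one π shift → a net half-wave offset.
So the condition for constructive reflection is 2 n t cos θ_r = (m + ½) λ.
Snell's law: 1.0 sin 21.3° = 1.41 sin θ_r → sin θ_r = 0.258, cos θ_r = 0.966.
Minimum at m = 0: t = λ / (4 n cos θ_r) = 720 / (4 × 1.41 × 0.966) = 132 nm.

132 nm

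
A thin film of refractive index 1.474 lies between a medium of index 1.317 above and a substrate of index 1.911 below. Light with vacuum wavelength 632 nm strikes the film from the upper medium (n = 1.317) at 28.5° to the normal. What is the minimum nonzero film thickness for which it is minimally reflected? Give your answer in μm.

0.119 μm

Ray reflecting at the top interface goes from n = 1.317 toward n = 1.474: a half-wave phase shift.
Bottom surface (1.474 → 1.911): reflection off a higher-index medium gives a half-wave phase shift.
Zero or two π shifts → no net half-wave offset.
With no net inversion, destructive interference in reflection requires 2 n t cos θ_r = (m + ½) λ.
Snell's law: 1.317 sin 28.5° = 1.474 sin θ_r → sin θ_r = 0.426, cos θ_r = 0.905.
Minimum at m = 0: t = λ / (4 n cos θ_r) = 632 / (4 × 1.474 × 0.905) = 119 nm.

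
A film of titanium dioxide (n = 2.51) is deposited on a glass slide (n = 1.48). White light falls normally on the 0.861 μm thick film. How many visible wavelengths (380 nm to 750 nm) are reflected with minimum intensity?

At the upper boundary (n = 1.0 to n = 2.51) the reflected ray undergoes a half-wave phase shift.
Bottom surface (2.51 → 1.48): reflection off a lower-index medium gives no phase shift.
Net: one phase inversion between the two reflected rays.
So the condition for destructive reflection is 2 n t = m λ.
λ = 2 n t / m = 4322 / m nm.
m=5: 864 nm (IR); m=6: 720 nm (visible); m=7: 617 nm (visible); m=8: 540 nm (visible); m=9: 480 nm (visible); m=10: 432 nm (visible); m=11: 393 nm (visible); m=12: 360 nm (UV).

6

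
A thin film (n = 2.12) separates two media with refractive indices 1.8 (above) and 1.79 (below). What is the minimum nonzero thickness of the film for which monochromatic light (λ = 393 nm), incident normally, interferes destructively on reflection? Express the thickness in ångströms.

At the upper boundary (n = 1.8 to n = 2.12) the reflected ray undergoes a half-wave phase shift.
At the lower boundary (n = 2.12 to n = 1.79) the reflected ray undergoes no phase shift.
Exactly one π shift → a net half-wave offset.
So the condition for destructive reflection is 2 n t = m λ.
Minimum nonzero at m = 1: t = λ / (2 n) = 393 / (2 × 2.12) = 92.7 nm.

927 Å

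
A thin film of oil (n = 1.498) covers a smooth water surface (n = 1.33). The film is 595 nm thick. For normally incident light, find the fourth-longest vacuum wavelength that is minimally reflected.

Ray reflecting at the top interface goes from n = 1.0 toward n = 1.498: a half-wave phase shift.
At the lower boundary (n = 1.498 to n = 1.33) the reflected ray undergoes no phase shift.
The two reflections differ by half a wavelength.
So the condition for destructive reflection is 2 n t = m λ.
λ = 2 n t / m. The fourth-longest wavelength is m = 4: λ = 2 × 1.498 × 595 / 4.00 = 446 nm.

446 nm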